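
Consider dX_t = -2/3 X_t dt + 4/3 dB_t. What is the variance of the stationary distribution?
lim Var(X_t) = 4/3

The OU SDE dX = -theta X dt + sigma dB admits the integrating factor exp(theta t): d(exp(theta t) X_t) = sigma exp(theta t) dB_t. Integrating from 0 to t gives X_t = x_0 * exp(-theta t) + sigma * int_0^t exp(-theta (t-s)) dB_s for any initial x_0. The Itô integral has variance (by the Itô isometry) sigma^2 * int_0^t exp(-2 theta (t - s)) ds = sigma^2 * (1 - exp(-2 theta t)) / (2 theta), independent of x_0.
With theta = 2/3, sigma = 4/3:
  Var(X_t) = (4/3)^2 * (1 - exp(-2*2/3 t)) / (2 * 2/3) = 4/3 - 4*exp(-4*t/3)/3.
As t -> infinity, exp(-2*2/3 t) -> 0, so the stationary variance is sigma^2 / (2 theta) = 4/3.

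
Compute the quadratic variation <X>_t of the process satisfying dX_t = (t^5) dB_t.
<X>_t = t^11/11

For an Itô process dX_t = a(t) dt + b(t) dB_t, the quadratic variation is <X>_t = int_0^t b(s)^2 ds (the drift term does not contribute). Here b(s) = s^5, so
  b(s)^2 = s^10.
Integrating from 0 to t:
  <X>_t = int_0^t (s^10) ds = t^11/11.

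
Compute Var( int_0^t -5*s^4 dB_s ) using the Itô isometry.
Var = 25*t^9/9

The Itô integral of a deterministic integrand f(s) has mean 0 because each increment f(s) * (B_{s+ds} - B_s) has mean 0. By the Itô isometry:
  Var( int_0^t f(s) dB_s ) = E[ (int_0^t f(s) dB_s)^2 ] = int_0^t f(s)^2 ds.
Here f(s) = -5*s^4, so f(s)^2 = 25*s^8. Integrate:
  int_0^t (25*s^8) ds = 25*t^9/9.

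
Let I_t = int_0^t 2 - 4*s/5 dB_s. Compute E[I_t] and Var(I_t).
E[I_t] = 0; Var(I_t) = 4*t*(4*t^2 - 30*t + 75)/75

The Itô integral of a deterministic integrand f(s) has mean 0 because each increment f(s) * (B_{s+ds} - B_s) has mean 0. By the Itô isometry:
  Var( int_0^t f(s) dB_s ) = E[ (int_0^t f(s) dB_s)^2 ] = int_0^t f(s)^2 ds.
Here f(s) = 2 - 4*s/5, so f(s)^2 = 4*(2*s - 5)^2/25. Integrate:
  int_0^t (4*(2*s - 5)^2/25) ds = 4*t*(4*t^2 - 30*t + 75)/75.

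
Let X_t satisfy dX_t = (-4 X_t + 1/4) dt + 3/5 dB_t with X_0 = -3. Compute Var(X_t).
Var(X_t) = 9/200 - 9*exp(-8*t)/200

The variance V(t) = Var(X_t) satisfies V'(t) = 2 a V(t) + c^2 with V(0) = 0 (drift coefficient is linear in X, diffusion is constant). With a = -4, c = 3/5, the solution is
  V(t) = (c^2 / (2 a)) * (exp(2 a t) - 1)
       = ((3/5)^2 / (2*(-4))) * (exp((-8) t) - 1)
       = 9/200 - 9*exp(-8*t)/200.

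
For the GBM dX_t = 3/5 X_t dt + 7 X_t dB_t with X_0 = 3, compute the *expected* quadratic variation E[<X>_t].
E[<X>_t] = 2205*exp(251*t/5)/251 - 2205/251

<X>_t = int_0^t (7 * X_s)^2 ds. Taking expectation inside the integral: E[<X>_t] = 7^2 * int_0^t E[X_s^2] ds. For GBM, E[X_s^2] = x_0^2 * exp((2 mu + sigma^2) s). Integrating:
  E[<X>_t] = 7^2 * 3^2 * (exp((2*(3/5) + 7^2) t) - 1) / (2*(3/5) + 7^2)
           = 7^2 * 3^2 * (exp((251/5) t) - 1) / (251/5) = 2205*exp(251*t/5)/251 - 2205/251.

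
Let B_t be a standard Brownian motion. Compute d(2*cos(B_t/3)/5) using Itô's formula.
d(2*cos(B_t/3)/5) = (-cos(B_t/3)/45) dt + (-2*sin(B_t/3)/15) dB_t

Itô's formula for f(B_t) gives d f(B_t) = f'(B_t) dB_t + (1/2) f''(B_t) dt. Compute derivatives of f(x) = 2*cos(x/3)/5:
  f'(x)  = -2*sin(x/3)/15
  f''(x) = -2*cos(x/3)/45
Substitute x = B_t and multiply the f'' term by 1/2:
  drift     = (1/2) * (-2*cos(x/3)/45) evaluated at B_t = -cos(B_t/3)/45
  diffusion = (-2*sin(x/3)/15) evaluated at B_t = -2*sin(B_t/3)/15
Therefore d(2*cos(B_t/3)/5) = (-cos(B_t/3)/45) dt + (-2*sin(B_t/3)/15) dB_t.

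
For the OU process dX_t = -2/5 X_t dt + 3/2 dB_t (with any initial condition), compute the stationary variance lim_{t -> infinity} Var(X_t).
lim Var(X_t) = 45/16

The OU SDE dX = -theta X dt + sigma dB admits the integrating factor exp(theta t): d(exp(theta t) X_t) = sigma exp(theta t) dB_t. Integrating from 0 to t gives X_t = x_0 * exp(-theta t) + sigma * int_0^t exp(-theta (t-s)) dB_s for any initial x_0. The Itô integral has variance (by the Itô isometry) sigma^2 * int_0^t exp(-2 theta (t - s)) ds = sigma^2 * (1 - exp(-2 theta t)) / (2 theta), independent of x_0.
With theta = 2/5, sigma = 3/2:
  Var(X_t) = (3/2)^2 * (1 - exp(-2*2/5 t)) / (2 * 2/5) = 45/16 - 45*exp(-4*t/5)/16.
As t -> infinity, exp(-2*2/5 t) -> 0, so the stationary variance is sigma^2 / (2 theta) = 45/16.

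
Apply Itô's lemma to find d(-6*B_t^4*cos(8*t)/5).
d(-6*B_t^4*cos(8*t)/5) = (12*B_t^2*(4*B_t^2*sin(8*t) - 3*cos(8*t))/5) dt + (-24*B_t^3*cos(8*t)/5) dB_t

Itô's formula for f(t, x): d f(t, B_t) = (f_t + (1/2) f_xx) dt + f_x dB_t. Compute partials of f(t, x) = -6*x^4*cos(8*t)/5:
  f_t(t,x)  = 48*x^4*sin(8*t)/5
  f_x(t,x)  = -24*x^3*cos(8*t)/5
  f_xx(t,x) = -72*x^2*cos(8*t)/5
Assemble drift = f_t + (1/2) f_xx = 12*x^2*(4*x^2*sin(8*t) - 3*cos(8*t))/5 and diffusion = f_x = -24*x^3*cos(8*t)/5. Substituting x = B_t:
  d(-6*B_t^4*cos(8*t)/5) = (12*B_t^2*(4*B_t^2*sin(8*t) - 3*cos(8*t))/5) dt + (-24*B_t^3*cos(8*t)/5) dB_t.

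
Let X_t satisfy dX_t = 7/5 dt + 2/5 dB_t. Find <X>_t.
<X>_t = 4*t/25

For an Itô process dX_t = a(t) dt + b(t) dB_t, the quadratic variation is <X>_t = int_0^t b(s)^2 ds (the drift term does not contribute). Here b(s) = 2/5, so
  b(s)^2 = 4/25.
Integrating from 0 to t:
  <X>_t = int_0^t (4/25) ds = 4*t/25.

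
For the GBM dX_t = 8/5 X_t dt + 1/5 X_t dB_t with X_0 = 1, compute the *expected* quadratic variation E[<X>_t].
E[<X>_t] = exp(81*t/25)/81 - 1/81

<X>_t = int_0^t ((1/5) * X_s)^2 ds. Taking expectation inside the integral: E[<X>_t] = (1/5)^2 * int_0^t E[X_s^2] ds. For GBM, E[X_s^2] = x_0^2 * exp((2 mu + sigma^2) s). Integrating:
  E[<X>_t] = (1/5)^2 * 1^2 * (exp((2*(8/5) + (1/5)^2) t) - 1) / (2*(8/5) + (1/5)^2)
           = (1/5)^2 * 1^2 * (exp((81/25) t) - 1) / (81/25) = exp(81*t/25)/81 - 1/81.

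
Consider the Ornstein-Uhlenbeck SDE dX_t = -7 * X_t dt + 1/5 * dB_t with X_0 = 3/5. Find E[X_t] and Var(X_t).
E[X_t] = 3*exp(-7*t)/5; Var(X_t) = 1/350 - exp(-14*t)/350

The OU SDE dX = -theta X dt + sigma dB admits the integrating factor exp(theta t): d(exp(theta t) X_t) = sigma exp(theta t) dB_t. Integrating from 0 to t:
  X_t = x_0 * exp(-theta t) + sigma * int_0^t exp(-theta (t-s)) dB_s.
The Itô integral has mean 0 and (by the Itô isometry) variance sigma^2 * int_0^t exp(-2 theta (t - s)) ds = sigma^2 * (1 - exp(-2 theta t)) / (2 theta).
With theta = 7, sigma = 1/5, x_0 = 3/5:
  E[X_t] = 3/5 * exp(-7 t) = 3*exp(-7*t)/5
  Var(X_t) = (1/5)^2 * (1 - exp(-2*7 t)) / (2 * 7) = 1/350 - exp(-14*t)/350.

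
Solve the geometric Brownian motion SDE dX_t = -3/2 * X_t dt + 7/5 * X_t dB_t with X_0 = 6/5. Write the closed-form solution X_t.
X_t = 6/5 * exp((-62/25) * t + (7/5) * B_t)

For GBM dX = mu X dt + sigma X dB with X_0 = x_0, apply Itô to Y = log X: dY = (mu - sigma^2/2) dt + sigma dB, so Y_t = log(x_0) + (mu - sigma^2/2) t + sigma B_t and hence X_t = x_0 * exp((mu - sigma^2/2) t + sigma B_t).
With mu = -3/2, sigma = 7/5, x_0 = 6/5, this gives:
  X_t = 6/5 * exp((-62/25) * t + (7/5) * B_t).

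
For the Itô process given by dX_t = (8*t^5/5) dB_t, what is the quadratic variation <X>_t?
<X>_t = 64*t^11/275

For an Itô process dX_t = a(t) dt + b(t) dB_t, the quadratic variation is <X>_t = int_0^t b(s)^2 ds (the drift term does not contribute). Here b(s) = 8*s^5/5, so
  b(s)^2 = 64*s^10/25.
Integrating from 0 to t:
  <X>_t = int_0^t (64*s^10/25) ds = 64*t^11/275.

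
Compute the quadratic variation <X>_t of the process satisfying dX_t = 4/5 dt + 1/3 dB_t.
<X>_t = t/9

For an Itô process dX_t = a(t) dt + b(t) dB_t, the quadratic variation is <X>_t = int_0^t b(s)^2 ds (the drift term does not contribute). Here b(s) = 1/3, so
  b(s)^2 = 1/9.
Integrating from 0 to t:
  <X>_t = int_0^t (1/9) ds = t/9.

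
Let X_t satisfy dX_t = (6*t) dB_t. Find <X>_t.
<X>_t = 12*t^3

For an Itô process dX_t = a(t) dt + b(t) dB_t, the quadratic variation is <X>_t = int_0^t b(s)^2 ds (the drift term does not contribute). Here b(s) = 6*s, so
  b(s)^2 = 36*s^2.
Integrating from 0 to t:
  <X>_t = int_0^t (36*s^2) ds = 12*t^3.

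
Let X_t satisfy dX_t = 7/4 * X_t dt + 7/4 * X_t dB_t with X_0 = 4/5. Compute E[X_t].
E[X_t] = 4*exp(7*t/4)/5

For GBM dX = mu X dt + sigma X dB with X_0 = x_0, apply Itô to Y = log X: dY = (mu - sigma^2/2) dt + sigma dB, so Y_t = log(x_0) + (mu - sigma^2/2) t + sigma B_t and hence X_t = x_0 * exp((mu - sigma^2/2) t + sigma B_t).
With mu = 7/4, sigma = 7/4, x_0 = 4/5, this gives:
  X_t = 4/5 * exp((7/32) * t + (7/4) * B_t).
Since sigma*B_t ~ Normal(0, sigma^2 t), E[exp(sigma*B_t)] = exp(sigma^2 t / 2); so E[X_t] = x_0 * exp((mu - sigma^2/2) t) * exp(sigma^2 t / 2) = x_0 * exp(mu t) = 4*exp(7*t/4)/5.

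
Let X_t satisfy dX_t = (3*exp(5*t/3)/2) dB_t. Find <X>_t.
<X>_t = 27*exp(10*t/3)/40 - 27/40

For an Itô process dX_t = a(t) dt + b(t) dB_t, the quadratic variation is <X>_t = int_0^t b(s)^2 ds (the drift term does not contribute). Here b(s) = 3*exp(5*s/3)/2, so
  b(s)^2 = 9*exp(10*s/3)/4.
Integrating from 0 to t:
  <X>_t = int_0^t (9*exp(10*s/3)/4) ds = 27*exp(10*t/3)/40 - 27/40.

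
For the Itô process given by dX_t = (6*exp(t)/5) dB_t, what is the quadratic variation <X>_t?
<X>_t = 18*exp(2*t)/25 - 18/25

For an Itô process dX_t = a(t) dt + b(t) dB_t, the quadratic variation is <X>_t = int_0^t b(s)^2 ds (the drift term does not contribute). Here b(s) = 6*exp(s)/5, so
  b(s)^2 = 36*exp(2*s)/25.
Integrating from 0 to t:
  <X>_t = int_0^t (36*exp(2*s)/25) ds = 18*exp(2*t)/25 - 18/25.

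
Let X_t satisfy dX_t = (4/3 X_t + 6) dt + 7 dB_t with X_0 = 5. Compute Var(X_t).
Var(X_t) = 147*exp(8*t/3)/8 - 147/8

The variance V(t) = Var(X_t) satisfies V'(t) = 2 a V(t) + c^2 with V(0) = 0 (drift coefficient is linear in X, diffusion is constant). With a = 4/3, c = 7, the solution is
  V(t) = (c^2 / (2 a)) * (exp(2 a t) - 1)
       = (7^2 / (2*(4/3))) * (exp((8/3) t) - 1)
       = 147*exp(8*t/3)/8 - 147/8.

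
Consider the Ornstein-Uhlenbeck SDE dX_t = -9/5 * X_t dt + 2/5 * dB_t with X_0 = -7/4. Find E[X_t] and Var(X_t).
E[X_t] = -7*exp(-9*t/5)/4; Var(X_t) = 2/45 - 2*exp(-18*t/5)/45

The OU SDE dX = -theta X dt + sigma dB admits the integrating factor exp(theta t): d(exp(theta t) X_t) = sigma exp(theta t) dB_t. Integrating from 0 to t:
  X_t = x_0 * exp(-theta t) + sigma * int_0^t exp(-theta (t-s)) dB_s.
The Itô integral has mean 0 and (by the Itô isometry) variance sigma^2 * int_0^t exp(-2 theta (t - s)) ds = sigma^2 * (1 - exp(-2 theta t)) / (2 theta).
With theta = 9/5, sigma = 2/5, x_0 = -7/4:
  E[X_t] = -7/4 * exp(-9/5 t) = -7*exp(-9*t/5)/4
  Var(X_t) = (2/5)^2 * (1 - exp(-2*9/5 t)) / (2 * 9/5) = 2/45 - 2*exp(-18*t/5)/45.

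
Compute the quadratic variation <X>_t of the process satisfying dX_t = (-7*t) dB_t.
<X>_t = 49*t^3/3

For an Itô process dX_t = a(t) dt + b(t) dB_t, the quadratic variation is <X>_t = int_0^t b(s)^2 ds (the drift term does not contribute). Here b(s) = -7*s, so
  b(s)^2 = 49*s^2.
Integrating from 0 to t:
  <X>_t = int_0^t (49*s^2) ds = 49*t^3/3.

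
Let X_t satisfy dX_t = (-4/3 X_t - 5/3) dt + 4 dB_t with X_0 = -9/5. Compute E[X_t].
E[X_t] = -5/4 - 11*exp(-4*t/3)/20

Taking expectations and using E[dB_t] = 0, the mean m(t) = E[X_t] satisfies the ODE m'(t) = a m(t) + b with m(0) = x_0. With a = -4/3, b = -5/3, x_0 = -9/5, the solution is
  m(t) = x_0 * exp(a t) + (b/a) * (exp(a t) - 1)
       = (-9/5) * exp((-4/3) t) + ((-5/3)/(-4/3)) * (exp((-4/3) t) - 1)
       = -5/4 - 11*exp(-4*t/3)/20.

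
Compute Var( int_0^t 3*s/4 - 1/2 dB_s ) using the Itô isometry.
Var = t*(3*t^2 - 6*t + 4)/16

The Itô integral of a deterministic integrand f(s) has mean 0 because each increment f(s) * (B_{s+ds} - B_s) has mean 0. By the Itô isometry:
  Var( int_0^t f(s) dB_s ) = E[ (int_0^t f(s) dB_s)^2 ] = int_0^t f(s)^2 ds.
Here f(s) = 3*s/4 - 1/2, so f(s)^2 = (3*s - 2)^2/16. Integrate:
  int_0^t ((3*s - 2)^2/16) ds = t*(3*t^2 - 6*t + 4)/16.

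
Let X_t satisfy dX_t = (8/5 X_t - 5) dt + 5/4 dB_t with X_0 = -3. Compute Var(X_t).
Var(X_t) = 125*exp(16*t/5)/256 - 125/256

The variance V(t) = Var(X_t) satisfies V'(t) = 2 a V(t) + c^2 with V(0) = 0 (drift coefficient is linear in X, diffusion is constant). With a = 8/5, c = 5/4, the solution is
  V(t) = (c^2 / (2 a)) * (exp(2 a t) - 1)
       = ((5/4)^2 / (2*(8/5))) * (exp((16/5) t) - 1)
       = 125*exp(16*t/5)/256 - 125/256.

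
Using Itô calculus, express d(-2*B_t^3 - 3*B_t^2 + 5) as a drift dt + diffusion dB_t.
d(-2*B_t^3 - 3*B_t^2 + 5) = (-6*B_t - 3) dt + (6*B_t*(-B_t - 1)) dB_t

Itô's formula for f(B_t) gives d f(B_t) = f'(B_t) dB_t + (1/2) f''(B_t) dt. Compute derivatives of f(x) = -2*x^3 - 3*x^2 + 5:
  f'(x)  = 6*x*(-x - 1)
  f''(x) = -12*x - 6
Substitute x = B_t and multiply the f'' term by 1/2:
  drift     = (1/2) * (-12*x - 6) evaluated at B_t = -6*B_t - 3
  diffusion = (6*x*(-x - 1)) evaluated at B_t = 6*B_t*(-B_t - 1)
Therefore d(-2*B_t^3 - 3*B_t^2 + 5) = (-6*B_t - 3) dt + (6*B_t*(-B_t - 1)) dB_t.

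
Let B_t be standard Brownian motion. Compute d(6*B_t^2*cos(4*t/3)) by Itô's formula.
d(6*B_t^2*cos(4*t/3)) = (-8*B_t^2*sin(4*t/3) + 6*cos(4*t/3)) dt + (12*B_t*cos(4*t/3)) dB_t

Itô's formula for f(t, x): d f(t, B_t) = (f_t + (1/2) f_xx) dt + f_x dB_t. Compute partials of f(t, x) = 6*x^2*cos(4*t/3):
  f_t(t,x)  = -8*x^2*sin(4*t/3)
  f_x(t,x)  = 12*x*cos(4*t/3)
  f_xx(t,x) = 12*cos(4*t/3)
Assemble drift = f_t + (1/2) f_xx = -8*x^2*sin(4*t/3) + 6*cos(4*t/3) and diffusion = f_x = 12*x*cos(4*t/3). Substituting x = B_t:
  d(6*B_t^2*cos(4*t/3)) = (-8*B_t^2*sin(4*t/3) + 6*cos(4*t/3)) dt + (12*B_t*cos(4*t/3)) dB_t.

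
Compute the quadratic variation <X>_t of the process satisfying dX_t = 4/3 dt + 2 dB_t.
<X>_t = 4*t

For an Itô process dX_t = a(t) dt + b(t) dB_t, the quadratic variation is <X>_t = int_0^t b(s)^2 ds (the drift term does not contribute). Here b(s) = 2, so
  b(s)^2 = 4.
Integrating from 0 to t:
  <X>_t = int_0^t (4) ds = 4*t.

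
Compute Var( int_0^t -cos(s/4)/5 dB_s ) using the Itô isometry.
Var = t/50 + sin(t/2)/25

The Itô integral of a deterministic integrand f(s) has mean 0 because each increment f(s) * (B_{s+ds} - B_s) has mean 0. By the Itô isometry:
  Var( int_0^t f(s) dB_s ) = E[ (int_0^t f(s) dB_s)^2 ] = int_0^t f(s)^2 ds.
Here f(s) = -cos(s/4)/5, so f(s)^2 = cos(s/4)^2/25. Integrate:
  int_0^t (cos(s/4)^2/25) ds = t/50 + sin(t/2)/25.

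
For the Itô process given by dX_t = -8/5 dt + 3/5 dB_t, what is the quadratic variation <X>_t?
<X>_t = 9*t/25

For an Itô process dX_t = a(t) dt + b(t) dB_t, the quadratic variation is <X>_t = int_0^t b(s)^2 ds (the drift term does not contribute). Here b(s) = 3/5, so
  b(s)^2 = 9/25.
Integrating from 0 to t:
  <X>_t = int_0^t (9/25) ds = 9*t/25.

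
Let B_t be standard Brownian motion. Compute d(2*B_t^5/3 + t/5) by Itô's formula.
d(2*B_t^5/3 + t/5) = (20*B_t^3/3 + 1/5) dt + (10*B_t^4/3) dB_t

Itô's formula for f(t, x): d f(t, B_t) = (f_t + (1/2) f_xx) dt + f_x dB_t. Compute partials of f(t, x) = t/5 + 2*x^5/3:
  f_t(t,x)  = 1/5
  f_x(t,x)  = 10*x^4/3
  f_xx(t,x) = 40*x^3/3
Assemble drift = f_t + (1/2) f_xx = 20*x^3/3 + 1/5 and diffusion = f_x = 10*x^4/3. Substituting x = B_t:
  d(2*B_t^5/3 + t/5) = (20*B_t^3/3 + 1/5) dt + (10*B_t^4/3) dB_t.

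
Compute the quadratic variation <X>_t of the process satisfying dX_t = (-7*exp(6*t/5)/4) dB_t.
<X>_t = 245*exp(12*t/5)/192 - 245/192

For an Itô process dX_t = a(t) dt + b(t) dB_t, the quadratic variation is <X>_t = int_0^t b(s)^2 ds (the drift term does not contribute). Here b(s) = -7*exp(6*s/5)/4, so
  b(s)^2 = 49*exp(12*s/5)/16.
Integrating from 0 to t:
  <X>_t = int_0^t (49*exp(12*s/5)/16) ds = 245*exp(12*t/5)/192 - 245/192.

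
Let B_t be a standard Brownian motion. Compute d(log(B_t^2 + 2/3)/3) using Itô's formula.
d(log(B_t^2 + 2/3)/3) = ((2 - 3*B_t^2)/(3*B_t^2 + 2)^2) dt + (2*B_t/(3*B_t^2 + 2)) dB_t

Itô's formula for f(B_t) gives d f(B_t) = f'(B_t) dB_t + (1/2) f''(B_t) dt. Compute derivatives of f(x) = log(x^2 + 2/3)/3:
  f'(x)  = 2*x/(3*x^2 + 2)
  f''(x) = 2*(2 - 3*x^2)/(3*x^2 + 2)^2
Substitute x = B_t and multiply the f'' term by 1/2:
  drift     = (1/2) * (2*(2 - 3*x^2)/(3*x^2 + 2)^2) evaluated at B_t = (2 - 3*B_t^2)/(3*B_t^2 + 2)^2
  diffusion = (2*x/(3*x^2 + 2)) evaluated at B_t = 2*B_t/(3*B_t^2 + 2)
Therefore d(log(B_t^2 + 2/3)/3) = ((2 - 3*B_t^2)/(3*B_t^2 + 2)^2) dt + (2*B_t/(3*B_t^2 + 2)) dB_t.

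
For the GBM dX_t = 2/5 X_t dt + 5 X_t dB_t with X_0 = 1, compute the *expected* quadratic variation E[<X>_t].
E[<X>_t] = 125*exp(129*t/5)/129 - 125/129

<X>_t = int_0^t (5 * X_s)^2 ds. Taking expectation inside the integral: E[<X>_t] = 5^2 * int_0^t E[X_s^2] ds. For GBM, E[X_s^2] = x_0^2 * exp((2 mu + sigma^2) s). Integrating:
  E[<X>_t] = 5^2 * 1^2 * (exp((2*(2/5) + 5^2) t) - 1) / (2*(2/5) + 5^2)
           = 5^2 * 1^2 * (exp((129/5) t) - 1) / (129/5) = 125*exp(129*t/5)/129 - 125/129.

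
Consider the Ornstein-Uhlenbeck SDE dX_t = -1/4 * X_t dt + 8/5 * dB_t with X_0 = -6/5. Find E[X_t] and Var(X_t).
E[X_t] = -6*exp(-t/4)/5; Var(X_t) = 128/25 - 128*exp(-t/2)/25

The OU SDE dX = -theta X dt + sigma dB admits the integrating factor exp(theta t): d(exp(theta t) X_t) = sigma exp(theta t) dB_t. Integrating from 0 to t:
  X_t = x_0 * exp(-theta t) + sigma * int_0^t exp(-theta (t-s)) dB_s.
The Itô integral has mean 0 and (by the Itô isometry) variance sigma^2 * int_0^t exp(-2 theta (t - s)) ds = sigma^2 * (1 - exp(-2 theta t)) / (2 theta).
With theta = 1/4, sigma = 8/5, x_0 = -6/5:
  E[X_t] = -6/5 * exp(-1/4 t) = -6*exp(-t/4)/5
  Var(X_t) = (8/5)^2 * (1 - exp(-2*1/4 t)) / (2 * 1/4) = 128/25 - 128*exp(-t/2)/25.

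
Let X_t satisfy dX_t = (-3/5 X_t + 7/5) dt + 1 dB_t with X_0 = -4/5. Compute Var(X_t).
Var(X_t) = 5/6 - 5*exp(-6*t/5)/6

The variance V(t) = Var(X_t) satisfies V'(t) = 2 a V(t) + c^2 with V(0) = 0 (drift coefficient is linear in X, diffusion is constant). With a = -3/5, c = 1, the solution is
  V(t) = (c^2 / (2 a)) * (exp(2 a t) - 1)
       = (1^2 / (2*(-3/5))) * (exp((-6/5) t) - 1)
       = 5/6 - 5*exp(-6*t/5)/6.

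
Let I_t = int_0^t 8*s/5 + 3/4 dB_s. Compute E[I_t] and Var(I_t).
E[I_t] = 0; Var(I_t) = t*(1024*t^2 + 1440*t + 675)/1200

The Itô integral of a deterministic integrand f(s) has mean 0 because each increment f(s) * (B_{s+ds} - B_s) has mean 0. By the Itô isometry:
  Var( int_0^t f(s) dB_s ) = E[ (int_0^t f(s) dB_s)^2 ] = int_0^t f(s)^2 ds.
Here f(s) = 8*s/5 + 3/4, so f(s)^2 = (32*s + 15)^2/400. Integrate:
  int_0^t ((32*s + 15)^2/400) ds = t*(1024*t^2 + 1440*t + 675)/1200.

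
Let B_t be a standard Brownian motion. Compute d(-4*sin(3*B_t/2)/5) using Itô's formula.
d(-4*sin(3*B_t/2)/5) = (9*sin(3*B_t/2)/10) dt + (-6*cos(3*B_t/2)/5) dB_t

Itô's formula for f(B_t) gives d f(B_t) = f'(B_t) dB_t + (1/2) f''(B_t) dt. Compute derivatives of f(x) = -4*sin(3*x/2)/5:
  f'(x)  = -6*cos(3*x/2)/5
  f''(x) = 9*sin(3*x/2)/5
Substitute x = B_t and multiply the f'' term by 1/2:
  drift     = (1/2) * (9*sin(3*x/2)/5) evaluated at B_t = 9*sin(3*B_t/2)/10
  diffusion = (-6*cos(3*x/2)/5) evaluated at B_t = -6*cos(3*B_t/2)/5
Therefore d(-4*sin(3*B_t/2)/5) = (9*sin(3*B_t/2)/10) dt + (-6*cos(3*B_t/2)/5) dB_t.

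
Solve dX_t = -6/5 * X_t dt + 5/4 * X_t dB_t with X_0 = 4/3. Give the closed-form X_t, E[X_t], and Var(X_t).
X_t = 4/3 * exp((-317/160) t + (5/4) B_t); E[X_t] = 4*exp(-6*t/5)/3; Var(X_t) = (16*exp(25*t/16) - 16)*exp(-12*t/5)/9

For GBM dX = mu X dt + sigma X dB with X_0 = x_0, apply Itô to Y = log X: dY = (mu - sigma^2/2) dt + sigma dB, so Y_t = log(x_0) + (mu - sigma^2/2) t + sigma B_t and hence X_t = x_0 * exp((mu - sigma^2/2) t + sigma B_t).
With mu = -6/5, sigma = 5/4, x_0 = 4/3, this gives:
  X_t = 4/3 * exp((-317/160) * t + (5/4) * B_t).
Since sigma*B_t ~ Normal(0, sigma^2 t), E[exp(sigma*B_t)] = exp(sigma^2 t / 2); so E[X_t] = x_0 * exp((mu - sigma^2/2) t) * exp(sigma^2 t / 2) = x_0 * exp(mu t) = 4*exp(-6*t/5)/3.
Var(X_t) = E[X_t^2] - (E[X_t])^2 = x_0^2 * exp(2 mu t) * (exp(sigma^2 t) - 1) = (16*exp(25*t/16) - 16)*exp(-12*t/5)/9.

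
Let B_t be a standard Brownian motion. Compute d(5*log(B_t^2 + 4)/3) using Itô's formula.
d(5*log(B_t^2 + 4)/3) = (5*(4 - B_t^2)/(3*(B_t^2 + 4)^2)) dt + (10*B_t/(3*(B_t^2 + 4))) dB_t

Itô's formula for f(B_t) gives d f(B_t) = f'(B_t) dB_t + (1/2) f''(B_t) dt. Compute derivatives of f(x) = 5*log(x^2 + 4)/3:
  f'(x)  = 10*x/(3*(x^2 + 4))
  f''(x) = 10*(4 - x^2)/(3*(x^2 + 4)^2)
Substitute x = B_t and multiply the f'' term by 1/2:
  drift     = (1/2) * (10*(4 - x^2)/(3*(x^2 + 4)^2)) evaluated at B_t = 5*(4 - B_t^2)/(3*(B_t^2 + 4)^2)
  diffusion = (10*x/(3*(x^2 + 4))) evaluated at B_t = 10*B_t/(3*(B_t^2 + 4))
Therefore d(5*log(B_t^2 + 4)/3) = (5*(4 - B_t^2)/(3*(B_t^2 + 4)^2)) dt + (10*B_t/(3*(B_t^2 + 4))) dB_t.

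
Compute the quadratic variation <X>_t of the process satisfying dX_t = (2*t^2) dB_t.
<X>_t = 4*t^5/5

For an Itô process dX_t = a(t) dt + b(t) dB_t, the quadratic variation is <X>_t = int_0^t b(s)^2 ds (the drift term does not contribute). Here b(s) = 2*s^2, so
  b(s)^2 = 4*s^4.
Integrating from 0 to t:
  <X>_t = int_0^t (4*s^4) ds = 4*t^5/5.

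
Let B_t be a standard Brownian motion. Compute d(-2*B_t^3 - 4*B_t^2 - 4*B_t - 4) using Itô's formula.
d(-2*B_t^3 - 4*B_t^2 - 4*B_t - 4) = (-6*B_t - 4) dt + (-6*B_t^2 - 8*B_t - 4) dB_t

Itô's formula for f(B_t) gives d f(B_t) = f'(B_t) dB_t + (1/2) f''(B_t) dt. Compute derivatives of f(x) = -2*x^3 - 4*x^2 - 4*x - 4:
  f'(x)  = -6*x^2 - 8*x - 4
  f''(x) = -12*x - 8
Substitute x = B_t and multiply the f'' term by 1/2:
  drift     = (1/2) * (-12*x - 8) evaluated at B_t = -6*B_t - 4
  diffusion = (-6*x^2 - 8*x - 4) evaluated at B_t = -6*B_t^2 - 8*B_t - 4
Therefore d(-2*B_t^3 - 4*B_t^2 - 4*B_t - 4) = (-6*B_t - 4) dt + (-6*B_t^2 - 8*B_t - 4) dB_t.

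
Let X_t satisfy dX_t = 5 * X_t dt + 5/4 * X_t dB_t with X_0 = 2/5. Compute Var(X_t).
Var(X_t) = 4*(exp(25*t/16) - 1)*exp(10*t)/25

For GBM dX = mu X dt + sigma X dB with X_0 = x_0, apply Itô to Y = log X: dY = (mu - sigma^2/2) dt + sigma dB, so Y_t = log(x_0) + (mu - sigma^2/2) t + sigma B_t and hence X_t = x_0 * exp((mu - sigma^2/2) t + sigma B_t).
With mu = 5, sigma = 5/4, x_0 = 2/5, this gives:
  X_t = 2/5 * exp((135/32) * t + (5/4) * B_t).
Since sigma*B_t ~ Normal(0, sigma^2 t), E[exp(sigma*B_t)] = exp(sigma^2 t / 2); so E[X_t] = x_0 * exp((mu - sigma^2/2) t) * exp(sigma^2 t / 2) = x_0 * exp(mu t) = 2*exp(5*t)/5.
Var(X_t) = E[X_t^2] - (E[X_t])^2 = x_0^2 * exp(2 mu t) * (exp(sigma^2 t) - 1) = 4*(exp(25*t/16) - 1)*exp(10*t)/25.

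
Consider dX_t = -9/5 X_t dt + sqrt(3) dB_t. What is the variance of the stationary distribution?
lim Var(X_t) = 5/6

The OU SDE dX = -theta X dt + sigma dB admits the integrating factor exp(theta t): d(exp(theta t) X_t) = sigma exp(theta t) dB_t. Integrating from 0 to t gives X_t = x_0 * exp(-theta t) + sigma * int_0^t exp(-theta (t-s)) dB_s for any initial x_0. The Itô integral has variance (by the Itô isometry) sigma^2 * int_0^t exp(-2 theta (t - s)) ds = sigma^2 * (1 - exp(-2 theta t)) / (2 theta), independent of x_0.
With theta = 9/5, sigma = sqrt(3):
  Var(X_t) = (sqrt(3))^2 * (1 - exp(-2*9/5 t)) / (2 * 9/5) = 5/6 - 5*exp(-18*t/5)/6.
As t -> infinity, exp(-2*9/5 t) -> 0, so the stationary variance is sigma^2 / (2 theta) = 5/6.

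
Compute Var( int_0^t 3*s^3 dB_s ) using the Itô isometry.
Var = 9*t^7/7

The Itô integral of a deterministic integrand f(s) has mean 0 because each increment f(s) * (B_{s+ds} - B_s) has mean 0. By the Itô isometry:
  Var( int_0^t f(s) dB_s ) = E[ (int_0^t f(s) dB_s)^2 ] = int_0^t f(s)^2 ds.
Here f(s) = 3*s^3, so f(s)^2 = 9*s^6. Integrate:
  int_0^t (9*s^6) ds = 9*t^7/7.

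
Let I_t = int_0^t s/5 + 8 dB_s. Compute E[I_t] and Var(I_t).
E[I_t] = 0; Var(I_t) = t*(t^2 + 120*t + 4800)/75

The Itô integral of a deterministic integrand f(s) has mean 0 because each increment f(s) * (B_{s+ds} - B_s) has mean 0. By the Itô isometry:
  Var( int_0^t f(s) dB_s ) = E[ (int_0^t f(s) dB_s)^2 ] = int_0^t f(s)^2 ds.
Here f(s) = s/5 + 8, so f(s)^2 = (s + 40)^2/25. Integrate:
  int_0^t ((s + 40)^2/25) ds = t*(t^2 + 120*t + 4800)/75.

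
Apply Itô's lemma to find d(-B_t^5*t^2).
d(-B_t^5*t^2) = (2*B_t^3*t*(-B_t^2 - 5*t)) dt + (-5*B_t^4*t^2) dB_t

Itô's formula for f(t, x): d f(t, B_t) = (f_t + (1/2) f_xx) dt + f_x dB_t. Compute partials of f(t, x) = -t^2*x^5:
  f_t(t,x)  = -2*t*x^5
  f_x(t,x)  = -5*t^2*x^4
  f_xx(t,x) = -20*t^2*x^3
Assemble drift = f_t + (1/2) f_xx = 2*t*x^3*(-5*t - x^2) and diffusion = f_x = -5*t^2*x^4. Substituting x = B_t:
  d(-B_t^5*t^2) = (2*B_t^3*t*(-B_t^2 - 5*t)) dt + (-5*B_t^4*t^2) dB_t.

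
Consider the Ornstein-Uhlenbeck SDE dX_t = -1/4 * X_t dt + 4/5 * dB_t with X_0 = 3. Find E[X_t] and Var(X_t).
E[X_t] = 3*exp(-t/4); Var(X_t) = 32/25 - 32*exp(-t/2)/25

The OU SDE dX = -theta X dt + sigma dB admits the integrating factor exp(theta t): d(exp(theta t) X_t) = sigma exp(theta t) dB_t. Integrating from 0 to t:
  X_t = x_0 * exp(-theta t) + sigma * int_0^t exp(-theta (t-s)) dB_s.
The Itô integral has mean 0 and (by the Itô isometry) variance sigma^2 * int_0^t exp(-2 theta (t - s)) ds = sigma^2 * (1 - exp(-2 theta t)) / (2 theta).
With theta = 1/4, sigma = 4/5, x_0 = 3:
  E[X_t] = 3 * exp(-1/4 t) = 3*exp(-t/4)
  Var(X_t) = (4/5)^2 * (1 - exp(-2*1/4 t)) / (2 * 1/4) = 32/25 - 32*exp(-t/2)/25.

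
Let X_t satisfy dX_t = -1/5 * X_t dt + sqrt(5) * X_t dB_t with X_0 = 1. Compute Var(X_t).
Var(X_t) = (exp(5*t) - 1)*exp(-2*t/5)

For GBM dX = mu X dt + sigma X dB with X_0 = x_0, apply Itô to Y = log X: dY = (mu - sigma^2/2) dt + sigma dB, so Y_t = log(x_0) + (mu - sigma^2/2) t + sigma B_t and hence X_t = x_0 * exp((mu - sigma^2/2) t + sigma B_t).
With mu = -1/5, sigma = sqrt(5), x_0 = 1, this gives:
  X_t = 1 * exp((-27/10) * t + (sqrt(5)) * B_t).
Since sigma*B_t ~ Normal(0, sigma^2 t), E[exp(sigma*B_t)] = exp(sigma^2 t / 2); so E[X_t] = x_0 * exp((mu - sigma^2/2) t) * exp(sigma^2 t / 2) = x_0 * exp(mu t) = exp(-t/5).
Var(X_t) = E[X_t^2] - (E[X_t])^2 = x_0^2 * exp(2 mu t) * (exp(sigma^2 t) - 1) = (exp(5*t) - 1)*exp(-2*t/5).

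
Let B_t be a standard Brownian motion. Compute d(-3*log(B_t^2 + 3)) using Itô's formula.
d(-3*log(B_t^2 + 3)) = (3*(B_t^2 - 3)/(B_t^2 + 3)^2) dt + (-6*B_t/(B_t^2 + 3)) dB_t

Itô's formula for f(B_t) gives d f(B_t) = f'(B_t) dB_t + (1/2) f''(B_t) dt. Compute derivatives of f(x) = -3*log(x^2 + 3):
  f'(x)  = -6*x/(x^2 + 3)
  f''(x) = 6*(x^2 - 3)/(x^2 + 3)^2
Substitute x = B_t and multiply the f'' term by 1/2:
  drift     = (1/2) * (6*(x^2 - 3)/(x^2 + 3)^2) evaluated at B_t = 3*(B_t^2 - 3)/(B_t^2 + 3)^2
  diffusion = (-6*x/(x^2 + 3)) evaluated at B_t = -6*B_t/(B_t^2 + 3)
Therefore d(-3*log(B_t^2 + 3)) = (3*(B_t^2 - 3)/(B_t^2 + 3)^2) dt + (-6*B_t/(B_t^2 + 3)) dB_t.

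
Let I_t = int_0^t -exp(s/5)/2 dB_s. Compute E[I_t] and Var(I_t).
E[I_t] = 0; Var(I_t) = 5*exp(2*t/5)/8 - 5/8

The Itô integral of a deterministic integrand f(s) has mean 0 because each increment f(s) * (B_{s+ds} - B_s) has mean 0. By the Itô isometry:
  Var( int_0^t f(s) dB_s ) = E[ (int_0^t f(s) dB_s)^2 ] = int_0^t f(s)^2 ds.
Here f(s) = -exp(s/5)/2, so f(s)^2 = exp(2*s/5)/4. Integrate:
  int_0^t (exp(2*s/5)/4) ds = 5*exp(2*t/5)/8 - 5/8.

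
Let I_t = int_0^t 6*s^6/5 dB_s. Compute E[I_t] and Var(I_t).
E[I_t] = 0; Var(I_t) = 36*t^13/325

The Itô integral of a deterministic integrand f(s) has mean 0 because each increment f(s) * (B_{s+ds} - B_s) has mean 0. By the Itô isometry:
  Var( int_0^t f(s) dB_s ) = E[ (int_0^t f(s) dB_s)^2 ] = int_0^t f(s)^2 ds.
Here f(s) = 6*s^6/5, so f(s)^2 = 36*s^12/25. Integrate:
  int_0^t (36*s^12/25) ds = 36*t^13/325.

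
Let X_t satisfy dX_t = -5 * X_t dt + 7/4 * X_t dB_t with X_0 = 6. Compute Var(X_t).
Var(X_t) = (36*exp(49*t/16) - 36)*exp(-10*t)

For GBM dX = mu X dt + sigma X dB with X_0 = x_0, apply Itô to Y = log X: dY = (mu - sigma^2/2) dt + sigma dB, so Y_t = log(x_0) + (mu - sigma^2/2) t + sigma B_t and hence X_t = x_0 * exp((mu - sigma^2/2) t + sigma B_t).
With mu = -5, sigma = 7/4, x_0 = 6, this gives:
  X_t = 6 * exp((-209/32) * t + (7/4) * B_t).
Since sigma*B_t ~ Normal(0, sigma^2 t), E[exp(sigma*B_t)] = exp(sigma^2 t / 2); so E[X_t] = x_0 * exp((mu - sigma^2/2) t) * exp(sigma^2 t / 2) = x_0 * exp(mu t) = 6*exp(-5*t).
Var(X_t) = E[X_t^2] - (E[X_t])^2 = x_0^2 * exp(2 mu t) * (exp(sigma^2 t) - 1) = (36*exp(49*t/16) - 36)*exp(-10*t).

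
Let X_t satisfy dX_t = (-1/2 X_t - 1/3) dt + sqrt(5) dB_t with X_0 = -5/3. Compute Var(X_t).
Var(X_t) = 5 - 5*exp(-t)

The variance V(t) = Var(X_t) satisfies V'(t) = 2 a V(t) + c^2 with V(0) = 0 (drift coefficient is linear in X, diffusion is constant). With a = -1/2, c = sqrt(5), the solution is
  V(t) = (c^2 / (2 a)) * (exp(2 a t) - 1)
       = (sqrt(5)^2 / (2*(-1/2))) * (exp((-1) t) - 1)
       = 5 - 5*exp(-t).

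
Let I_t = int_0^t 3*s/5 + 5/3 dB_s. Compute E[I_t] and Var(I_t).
E[I_t] = 0; Var(I_t) = t*(27*t^2 + 225*t + 625)/225

The Itô integral of a deterministic integrand f(s) has mean 0 because each increment f(s) * (B_{s+ds} - B_s) has mean 0. By the Itô isometry:
  Var( int_0^t f(s) dB_s ) = E[ (int_0^t f(s) dB_s)^2 ] = int_0^t f(s)^2 ds.
Here f(s) = 3*s/5 + 5/3, so f(s)^2 = (9*s + 25)^2/225. Integrate:
  int_0^t ((9*s + 25)^2/225) ds = t*(27*t^2 + 225*t + 625)/225.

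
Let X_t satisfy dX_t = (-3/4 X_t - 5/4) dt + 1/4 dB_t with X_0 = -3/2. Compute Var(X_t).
Var(X_t) = 1/24 - exp(-3*t/2)/24

The variance V(t) = Var(X_t) satisfies V'(t) = 2 a V(t) + c^2 with V(0) = 0 (drift coefficient is linear in X, diffusion is constant). With a = -3/4, c = 1/4, the solution is
  V(t) = (c^2 / (2 a)) * (exp(2 a t) - 1)
       = ((1/4)^2 / (2*(-3/4))) * (exp((-3/2) t) - 1)
       = 1/24 - exp(-3*t/2)/24.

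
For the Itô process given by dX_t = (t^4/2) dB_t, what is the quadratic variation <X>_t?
<X>_t = t^9/36

For an Itô process dX_t = a(t) dt + b(t) dB_t, the quadratic variation is <X>_t = int_0^t b(s)^2 ds (the drift term does not contribute). Here b(s) = s^4/2, so
  b(s)^2 = s^8/4.
Integrating from 0 to t:
  <X>_t = int_0^t (s^8/4) ds = t^9/36.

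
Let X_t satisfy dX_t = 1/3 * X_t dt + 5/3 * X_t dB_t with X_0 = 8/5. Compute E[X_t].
E[X_t] = 8*exp(t/3)/5

For GBM dX = mu X dt + sigma X dB with X_0 = x_0, apply Itô to Y = log X: dY = (mu - sigma^2/2) dt + sigma dB, so Y_t = log(x_0) + (mu - sigma^2/2) t + sigma B_t and hence X_t = x_0 * exp((mu - sigma^2/2) t + sigma B_t).
With mu = 1/3, sigma = 5/3, x_0 = 8/5, this gives:
  X_t = 8/5 * exp((-19/18) * t + (5/3) * B_t).
Since sigma*B_t ~ Normal(0, sigma^2 t), E[exp(sigma*B_t)] = exp(sigma^2 t / 2); so E[X_t] = x_0 * exp((mu - sigma^2/2) t) * exp(sigma^2 t / 2) = x_0 * exp(mu t) = 8*exp(t/3)/5.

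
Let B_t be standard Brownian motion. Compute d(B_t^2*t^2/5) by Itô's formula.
d(B_t^2*t^2/5) = (t*(2*B_t^2 + t)/5) dt + (2*B_t*t^2/5) dB_t

Itô's formula for f(t, x): d f(t, B_t) = (f_t + (1/2) f_xx) dt + f_x dB_t. Compute partials of f(t, x) = t^2*x^2/5:
  f_t(t,x)  = 2*t*x^2/5
  f_x(t,x)  = 2*t^2*x/5
  f_xx(t,x) = 2*t^2/5
Assemble drift = f_t + (1/2) f_xx = t*(t + 2*x^2)/5 and diffusion = f_x = 2*t^2*x/5. Substituting x = B_t:
  d(B_t^2*t^2/5) = (t*(2*B_t^2 + t)/5) dt + (2*B_t*t^2/5) dB_t.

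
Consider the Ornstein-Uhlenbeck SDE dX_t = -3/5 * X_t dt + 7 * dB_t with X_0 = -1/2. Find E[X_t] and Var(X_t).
E[X_t] = -exp(-3*t/5)/2; Var(X_t) = 245/6 - 245*exp(-6*t/5)/6

The OU SDE dX = -theta X dt + sigma dB admits the integrating factor exp(theta t): d(exp(theta t) X_t) = sigma exp(theta t) dB_t. Integrating from 0 to t:
  X_t = x_0 * exp(-theta t) + sigma * int_0^t exp(-theta (t-s)) dB_s.
The Itô integral has mean 0 and (by the Itô isometry) variance sigma^2 * int_0^t exp(-2 theta (t - s)) ds = sigma^2 * (1 - exp(-2 theta t)) / (2 theta).
With theta = 3/5, sigma = 7, x_0 = -1/2:
  E[X_t] = -1/2 * exp(-3/5 t) = -exp(-3*t/5)/2
  Var(X_t) = (7)^2 * (1 - exp(-2*3/5 t)) / (2 * 3/5) = 245/6 - 245*exp(-6*t/5)/6.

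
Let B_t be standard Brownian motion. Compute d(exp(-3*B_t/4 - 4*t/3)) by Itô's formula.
d(exp(-3*B_t/4 - 4*t/3)) = (-101*exp(-3*B_t/4 - 4*t/3)/96) dt + (-3*exp(-3*B_t/4 - 4*t/3)/4) dB_t

Itô's formula for f(t, x): d f(t, B_t) = (f_t + (1/2) f_xx) dt + f_x dB_t. Compute partials of f(t, x) = exp(-4*t/3 - 3*x/4):
  f_t(t,x)  = -4*exp(-4*t/3 - 3*x/4)/3
  f_x(t,x)  = -3*exp(-4*t/3 - 3*x/4)/4
  f_xx(t,x) = 9*exp(-4*t/3 - 3*x/4)/16
Assemble drift = f_t + (1/2) f_xx = -101*exp(-4*t/3 - 3*x/4)/96 and diffusion = f_x = -3*exp(-4*t/3 - 3*x/4)/4. Substituting x = B_t:
  d(exp(-3*B_t/4 - 4*t/3)) = (-101*exp(-3*B_t/4 - 4*t/3)/96) dt + (-3*exp(-3*B_t/4 - 4*t/3)/4) dB_t.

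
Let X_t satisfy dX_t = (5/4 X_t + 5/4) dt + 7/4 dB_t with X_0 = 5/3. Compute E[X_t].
E[X_t] = 8*exp(5*t/4)/3 - 1

Taking expectations and using E[dB_t] = 0, the mean m(t) = E[X_t] satisfies the ODE m'(t) = a m(t) + b with m(0) = x_0. With a = 5/4, b = 5/4, x_0 = 5/3, the solution is
  m(t) = x_0 * exp(a t) + (b/a) * (exp(a t) - 1)
       = (5/3) * exp((5/4) t) + ((5/4)/(5/4)) * (exp((5/4) t) - 1)
       = 8*exp(5*t/4)/3 - 1.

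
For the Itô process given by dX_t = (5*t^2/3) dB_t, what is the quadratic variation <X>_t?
<X>_t = 5*t^5/9

For an Itô process dX_t = a(t) dt + b(t) dB_t, the quadratic variation is <X>_t = int_0^t b(s)^2 ds (the drift term does not contribute). Here b(s) = 5*s^2/3, so
  b(s)^2 = 25*s^4/9.
Integrating from 0 to t:
  <X>_t = int_0^t (25*s^4/9) ds = 5*t^5/9.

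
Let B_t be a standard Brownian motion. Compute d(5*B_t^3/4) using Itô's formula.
d(5*B_t^3/4) = (15*B_t/4) dt + (15*B_t^2/4) dB_t

Itô's formula for f(B_t) gives d f(B_t) = f'(B_t) dB_t + (1/2) f''(B_t) dt. Compute derivatives of f(x) = 5*x^3/4:
  f'(x)  = 15*x^2/4
  f''(x) = 15*x/2
Substitute x = B_t and multiply the f'' term by 1/2:
  drift     = (1/2) * (15*x/2) evaluated at B_t = 15*B_t/4
  diffusion = (15*x^2/4) evaluated at B_t = 15*B_t^2/4
Therefore d(5*B_t^3/4) = (15*B_t/4) dt + (15*B_t^2/4) dB_t.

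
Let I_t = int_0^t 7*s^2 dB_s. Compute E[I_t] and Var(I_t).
E[I_t] = 0; Var(I_t) = 49*t^5/5

The Itô integral of a deterministic integrand f(s) has mean 0 because each increment f(s) * (B_{s+ds} - B_s) has mean 0. By the Itô isometry:
  Var( int_0^t f(s) dB_s ) = E[ (int_0^t f(s) dB_s)^2 ] = int_0^t f(s)^2 ds.
Here f(s) = 7*s^2, so f(s)^2 = 49*s^4. Integrate:
  int_0^t (49*s^4) ds = 49*t^5/5.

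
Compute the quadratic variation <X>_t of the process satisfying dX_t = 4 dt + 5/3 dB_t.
<X>_t = 25*t/9

For an Itô process dX_t = a(t) dt + b(t) dB_t, the quadratic variation is <X>_t = int_0^t b(s)^2 ds (the drift term does not contribute). Here b(s) = 5/3, so
  b(s)^2 = 25/9.
Integrating from 0 to t:
  <X>_t = int_0^t (25/9) ds = 25*t/9.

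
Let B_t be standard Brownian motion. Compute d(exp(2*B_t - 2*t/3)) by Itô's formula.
d(exp(2*B_t - 2*t/3)) = (4*exp(2*B_t - 2*t/3)/3) dt + (2*exp(2*B_t - 2*t/3)) dB_t

Itô's formula for f(t, x): d f(t, B_t) = (f_t + (1/2) f_xx) dt + f_x dB_t. Compute partials of f(t, x) = exp(-2*t/3 + 2*x):
  f_t(t,x)  = -2*exp(-2*t/3 + 2*x)/3
  f_x(t,x)  = 2*exp(-2*t/3 + 2*x)
  f_xx(t,x) = 4*exp(-2*t/3 + 2*x)
Assemble drift = f_t + (1/2) f_xx = 4*exp(-2*t/3 + 2*x)/3 and diffusion = f_x = 2*exp(-2*t/3 + 2*x). Substituting x = B_t:
  d(exp(2*B_t - 2*t/3)) = (4*exp(2*B_t - 2*t/3)/3) dt + (2*exp(2*B_t - 2*t/3)) dB_t.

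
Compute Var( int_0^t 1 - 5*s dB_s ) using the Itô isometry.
Var = t*(25*t^2 - 15*t + 3)/3

The Itô integral of a deterministic integrand f(s) has mean 0 because each increment f(s) * (B_{s+ds} - B_s) has mean 0. By the Itô isometry:
  Var( int_0^t f(s) dB_s ) = E[ (int_0^t f(s) dB_s)^2 ] = int_0^t f(s)^2 ds.
Here f(s) = 1 - 5*s, so f(s)^2 = (5*s - 1)^2. Integrate:
  int_0^t ((5*s - 1)^2) ds = t*(25*t^2 - 15*t + 3)/3.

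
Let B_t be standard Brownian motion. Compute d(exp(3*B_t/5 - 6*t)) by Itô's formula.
d(exp(3*B_t/5 - 6*t)) = (-291*exp(3*B_t/5 - 6*t)/50) dt + (3*exp(3*B_t/5 - 6*t)/5) dB_t

Itô's formula for f(t, x): d f(t, B_t) = (f_t + (1/2) f_xx) dt + f_x dB_t. Compute partials of f(t, x) = exp(-6*t + 3*x/5):
  f_t(t,x)  = -6*exp(-6*t + 3*x/5)
  f_x(t,x)  = 3*exp(-6*t + 3*x/5)/5
  f_xx(t,x) = 9*exp(-6*t + 3*x/5)/25
Assemble drift = f_t + (1/2) f_xx = -291*exp(-6*t + 3*x/5)/50 and diffusion = f_x = 3*exp(-6*t + 3*x/5)/5. Substituting x = B_t:
  d(exp(3*B_t/5 - 6*t)) = (-291*exp(3*B_t/5 - 6*t)/50) dt + (3*exp(3*B_t/5 - 6*t)/5) dB_t.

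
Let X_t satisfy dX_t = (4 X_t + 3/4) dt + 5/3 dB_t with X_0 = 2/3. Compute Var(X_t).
Var(X_t) = 25*exp(8*t)/72 - 25/72

The variance V(t) = Var(X_t) satisfies V'(t) = 2 a V(t) + c^2 with V(0) = 0 (drift coefficient is linear in X, diffusion is constant). With a = 4, c = 5/3, the solution is
  V(t) = (c^2 / (2 a)) * (exp(2 a t) - 1)
       = ((5/3)^2 / (2*4)) * (exp(8 t) - 1)
       = 25*exp(8*t)/72 - 25/72.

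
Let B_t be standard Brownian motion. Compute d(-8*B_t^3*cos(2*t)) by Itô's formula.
d(-8*B_t^3*cos(2*t)) = (16*B_t^3*sin(2*t) - 24*B_t*cos(2*t)) dt + (-24*B_t^2*cos(2*t)) dB_t

Itô's formula for f(t, x): d f(t, B_t) = (f_t + (1/2) f_xx) dt + f_x dB_t. Compute partials of f(t, x) = -8*x^3*cos(2*t):
  f_t(t,x)  = 16*x^3*sin(2*t)
  f_x(t,x)  = -24*x^2*cos(2*t)
  f_xx(t,x) = -48*x*cos(2*t)
Assemble drift = f_t + (1/2) f_xx = 16*x^3*sin(2*t) - 24*x*cos(2*t) and diffusion = f_x = -24*x^2*cos(2*t). Substituting x = B_t:
  d(-8*B_t^3*cos(2*t)) = (16*B_t^3*sin(2*t) - 24*B_t*cos(2*t)) dt + (-24*B_t^2*cos(2*t)) dB_t.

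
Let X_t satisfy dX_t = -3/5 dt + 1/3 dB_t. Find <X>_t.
<X>_t = t/9

For an Itô process dX_t = a(t) dt + b(t) dB_t, the quadratic variation is <X>_t = int_0^t b(s)^2 ds (the drift term does not contribute). Here b(s) = 1/3, so
  b(s)^2 = 1/9.
Integrating from 0 to t:
  <X>_t = int_0^t (1/9) ds = t/9.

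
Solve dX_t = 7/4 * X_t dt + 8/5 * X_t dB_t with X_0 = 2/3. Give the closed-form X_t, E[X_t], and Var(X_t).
X_t = 2/3 * exp((47/100) t + (8/5) B_t); E[X_t] = 2*exp(7*t/4)/3; Var(X_t) = 4*(exp(64*t/25) - 1)*exp(7*t/2)/9

For GBM dX = mu X dt + sigma X dB with X_0 = x_0, apply Itô to Y = log X: dY = (mu - sigma^2/2) dt + sigma dB, so Y_t = log(x_0) + (mu - sigma^2/2) t + sigma B_t and hence X_t = x_0 * exp((mu - sigma^2/2) t + sigma B_t).
With mu = 7/4, sigma = 8/5, x_0 = 2/3, this gives:
  X_t = 2/3 * exp((47/100) * t + (8/5) * B_t).
Since sigma*B_t ~ Normal(0, sigma^2 t), E[exp(sigma*B_t)] = exp(sigma^2 t / 2); so E[X_t] = x_0 * exp((mu - sigma^2/2) t) * exp(sigma^2 t / 2) = x_0 * exp(mu t) = 2*exp(7*t/4)/3.
Var(X_t) = E[X_t^2] - (E[X_t])^2 = x_0^2 * exp(2 mu t) * (exp(sigma^2 t) - 1) = 4*(exp(64*t/25) - 1)*exp(7*t/2)/9.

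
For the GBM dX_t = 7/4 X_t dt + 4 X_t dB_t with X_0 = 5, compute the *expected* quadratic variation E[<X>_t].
E[<X>_t] = 800*exp(39*t/2)/39 - 800/39

<X>_t = int_0^t (4 * X_s)^2 ds. Taking expectation inside the integral: E[<X>_t] = 4^2 * int_0^t E[X_s^2] ds. For GBM, E[X_s^2] = x_0^2 * exp((2 mu + sigma^2) s). Integrating:
  E[<X>_t] = 4^2 * 5^2 * (exp((2*(7/4) + 4^2) t) - 1) / (2*(7/4) + 4^2)
           = 4^2 * 5^2 * (exp((39/2) t) - 1) / (39/2) = 800*exp(39*t/2)/39 - 800/39.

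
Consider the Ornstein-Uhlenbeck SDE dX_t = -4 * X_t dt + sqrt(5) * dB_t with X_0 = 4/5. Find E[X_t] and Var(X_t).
E[X_t] = 4*exp(-4*t)/5; Var(X_t) = 5/8 - 5*exp(-8*t)/8

The OU SDE dX = -theta X dt + sigma dB admits the integrating factor exp(theta t): d(exp(theta t) X_t) = sigma exp(theta t) dB_t. Integrating from 0 to t:
  X_t = x_0 * exp(-theta t) + sigma * int_0^t exp(-theta (t-s)) dB_s.
The Itô integral has mean 0 and (by the Itô isometry) variance sigma^2 * int_0^t exp(-2 theta (t - s)) ds = sigma^2 * (1 - exp(-2 theta t)) / (2 theta).
With theta = 4, sigma = sqrt(5), x_0 = 4/5:
  E[X_t] = 4/5 * exp(-4 t) = 4*exp(-4*t)/5
  Var(X_t) = (sqrt(5))^2 * (1 - exp(-2*4 t)) / (2 * 4) = 5/8 - 5*exp(-8*t)/8.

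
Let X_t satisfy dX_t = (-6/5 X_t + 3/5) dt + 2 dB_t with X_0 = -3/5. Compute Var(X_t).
Var(X_t) = 5/3 - 5*exp(-12*t/5)/3

The variance V(t) = Var(X_t) satisfies V'(t) = 2 a V(t) + c^2 with V(0) = 0 (drift coefficient is linear in X, diffusion is constant). With a = -6/5, c = 2, the solution is
  V(t) = (c^2 / (2 a)) * (exp(2 a t) - 1)
       = (2^2 / (2*(-6/5))) * (exp((-12/5) t) - 1)
       = 5/3 - 5*exp(-12*t/5)/3.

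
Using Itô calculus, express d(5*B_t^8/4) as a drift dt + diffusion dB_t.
d(5*B_t^8/4) = (35*B_t^6) dt + (10*B_t^7) dB_t

Itô's formula for f(B_t) gives d f(B_t) = f'(B_t) dB_t + (1/2) f''(B_t) dt. Compute derivatives of f(x) = 5*x^8/4:
  f'(x)  = 10*x^7
  f''(x) = 70*x^6
Substitute x = B_t and multiply the f'' term by 1/2:
  drift     = (1/2) * (70*x^6) evaluated at B_t = 35*B_t^6
  diffusion = (10*x^7) evaluated at B_t = 10*B_t^7
Therefore d(5*B_t^8/4) = (35*B_t^6) dt + (10*B_t^7) dB_t.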